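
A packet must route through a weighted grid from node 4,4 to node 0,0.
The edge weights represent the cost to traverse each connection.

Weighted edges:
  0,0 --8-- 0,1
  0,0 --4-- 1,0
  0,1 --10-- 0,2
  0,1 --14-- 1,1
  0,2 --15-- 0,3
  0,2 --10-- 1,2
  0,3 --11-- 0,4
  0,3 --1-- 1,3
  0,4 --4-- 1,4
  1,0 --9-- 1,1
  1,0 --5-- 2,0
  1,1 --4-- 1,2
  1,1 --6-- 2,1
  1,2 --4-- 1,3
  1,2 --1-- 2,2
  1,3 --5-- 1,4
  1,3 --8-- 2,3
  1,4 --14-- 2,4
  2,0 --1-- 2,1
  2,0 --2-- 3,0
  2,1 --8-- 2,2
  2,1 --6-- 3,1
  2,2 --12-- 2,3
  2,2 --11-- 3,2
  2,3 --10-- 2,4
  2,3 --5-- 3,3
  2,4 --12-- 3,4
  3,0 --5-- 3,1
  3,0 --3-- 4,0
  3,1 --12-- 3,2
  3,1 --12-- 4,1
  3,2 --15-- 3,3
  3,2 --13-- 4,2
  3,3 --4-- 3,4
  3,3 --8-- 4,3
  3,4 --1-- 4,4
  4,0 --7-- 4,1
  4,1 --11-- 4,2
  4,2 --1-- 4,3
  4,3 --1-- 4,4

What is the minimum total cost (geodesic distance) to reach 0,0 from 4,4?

Shortest path: 4,4 → 4,3 → 4,2 → 4,1 → 4,0 → 3,0 → 2,0 → 1,0 → 0,0, total weight = 34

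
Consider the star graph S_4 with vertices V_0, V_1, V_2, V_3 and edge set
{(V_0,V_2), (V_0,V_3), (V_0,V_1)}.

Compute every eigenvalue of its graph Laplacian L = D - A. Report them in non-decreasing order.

The star S_4 is the complete bipartite graph K_{1,3} (one hub of degree 3, 3 leaves of degree 1). The Laplacian spectrum of K_{p,q} is 0, p (multiplicity q−1), q (multiplicity p−1), p+q. With p = 1, q = 3: 0 once, 1 with multiplicity 2, and 4 once. (Check: trace L = sum of degrees = 6 = 2·1 + 4.)
Laplacian eigenvalues (increasing order): [0.0, 1.0, 1.0, 4.0]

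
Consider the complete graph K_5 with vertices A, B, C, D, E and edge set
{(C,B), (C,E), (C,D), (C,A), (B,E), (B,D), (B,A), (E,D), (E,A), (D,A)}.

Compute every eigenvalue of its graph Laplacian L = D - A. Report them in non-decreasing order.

For the complete graph K_n, L = nI − J (J = all-ones matrix). J has eigenvalues n (once, eigenvector 𝟙) and 0 (multiplicity n−1), so L has eigenvalues 0 (once) and n (multiplicity n−1). Here n = 5: eigenvalue 0 once and 5 with multiplicity 4.
Laplacian eigenvalues (increasing order): [0.0, 5.0, 5.0, 5.0, 5.0]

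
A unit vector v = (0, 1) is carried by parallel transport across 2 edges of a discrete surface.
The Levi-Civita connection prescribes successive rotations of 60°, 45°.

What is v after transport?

Total rotation: 60° + 45° = 105°. Final vector: (-0.9659, -0.2588)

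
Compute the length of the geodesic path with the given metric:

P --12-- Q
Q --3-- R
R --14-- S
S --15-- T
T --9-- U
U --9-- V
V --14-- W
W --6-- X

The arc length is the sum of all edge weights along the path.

Arc length = 12 + 3 + 14 + 15 + 9 + 9 + 14 + 6 = 82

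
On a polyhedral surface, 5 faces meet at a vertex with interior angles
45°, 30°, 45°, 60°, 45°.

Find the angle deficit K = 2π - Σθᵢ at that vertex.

Sum of angles = 225°. K = 360° - 225° = 135° = 3π/4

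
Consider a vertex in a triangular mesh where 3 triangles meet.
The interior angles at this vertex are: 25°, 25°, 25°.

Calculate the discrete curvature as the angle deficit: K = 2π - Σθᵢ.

Sum of angles = 75°. K = 360° - 75° = 285° = 19π/12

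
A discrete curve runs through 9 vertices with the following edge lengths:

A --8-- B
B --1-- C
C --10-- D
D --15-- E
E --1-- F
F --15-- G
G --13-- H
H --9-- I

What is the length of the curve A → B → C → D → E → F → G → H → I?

Arc length = 8 + 1 + 10 + 15 + 1 + 15 + 13 + 9 = 72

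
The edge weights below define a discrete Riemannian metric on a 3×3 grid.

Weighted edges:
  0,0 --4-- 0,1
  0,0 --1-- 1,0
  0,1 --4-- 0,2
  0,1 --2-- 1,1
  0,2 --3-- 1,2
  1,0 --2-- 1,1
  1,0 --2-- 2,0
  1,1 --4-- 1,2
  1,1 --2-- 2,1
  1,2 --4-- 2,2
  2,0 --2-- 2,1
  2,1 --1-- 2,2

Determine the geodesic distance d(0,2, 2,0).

Shortest path: 0,2 → 0,1 → 1,1 → 1,0 → 2,0, total weight = 10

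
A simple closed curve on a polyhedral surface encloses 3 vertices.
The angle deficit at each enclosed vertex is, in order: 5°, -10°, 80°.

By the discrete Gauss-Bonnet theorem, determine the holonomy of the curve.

Holonomy = total enclosed curvature = 5° + (-10°) + 80° = 75°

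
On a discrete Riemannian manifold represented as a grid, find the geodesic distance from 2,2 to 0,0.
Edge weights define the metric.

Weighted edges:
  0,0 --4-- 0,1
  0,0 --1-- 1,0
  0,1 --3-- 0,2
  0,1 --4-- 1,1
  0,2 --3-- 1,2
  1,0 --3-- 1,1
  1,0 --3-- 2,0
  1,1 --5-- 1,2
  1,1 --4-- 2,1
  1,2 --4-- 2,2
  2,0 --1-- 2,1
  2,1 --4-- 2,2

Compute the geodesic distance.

Shortest path: 2,2 → 2,1 → 2,0 → 1,0 → 0,0, total weight = 9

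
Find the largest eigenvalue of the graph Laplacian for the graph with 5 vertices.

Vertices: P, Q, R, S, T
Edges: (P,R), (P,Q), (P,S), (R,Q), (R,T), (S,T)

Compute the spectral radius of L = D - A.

Degrees: deg(P) = 3, deg(Q) = 2, deg(R) = 3, deg(S) = 2, deg(T) = 2.
L = D − A with rows/columns ordered (P, Q, R, S, T):
  [ 3, -1, -1, -1,  0]
  [-1,  2, -1,  0,  0]
  [-1, -1,  3,  0, -1]
  [-1,  0,  0,  2, -1]
  [ 0,  0, -1, -1,  2]
Characteristic polynomial: det(λI − L) = λ(λ² − 5λ + 5)(λ² − 7λ + 11).
Roots: λ = 0; (λ² − 5λ + 5) = 0 ⇒ λ = (5 ± √5)/2 ≈ 1.382, 3.618; (λ² − 7λ + 11) = 0 ⇒ λ = (7 ± √5)/2 ≈ 2.382, 4.618.
(Check: the roots sum (with multiplicity) to 12, matching trace L = Σdeg = 2·6 = 12.)
Laplacian eigenvalues: [0.0, 1.382, 2.382, 3.618, 4.618]. Largest eigenvalue (spectral radius) = 4.618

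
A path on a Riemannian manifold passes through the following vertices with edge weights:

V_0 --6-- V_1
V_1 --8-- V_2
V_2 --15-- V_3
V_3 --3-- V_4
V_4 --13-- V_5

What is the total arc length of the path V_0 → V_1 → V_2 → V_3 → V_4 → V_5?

Arc length = 6 + 8 + 15 + 3 + 13 = 45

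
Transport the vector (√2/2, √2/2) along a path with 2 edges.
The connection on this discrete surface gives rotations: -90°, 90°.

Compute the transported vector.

Total rotation: (-90°) + 90° = 0°. Final vector: (0.7071, 0.7071)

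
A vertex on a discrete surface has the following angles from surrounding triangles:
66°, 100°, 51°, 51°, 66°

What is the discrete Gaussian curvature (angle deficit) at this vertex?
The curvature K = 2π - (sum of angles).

Sum of angles = 334°. K = 360° - 334° = 26° = 13π/90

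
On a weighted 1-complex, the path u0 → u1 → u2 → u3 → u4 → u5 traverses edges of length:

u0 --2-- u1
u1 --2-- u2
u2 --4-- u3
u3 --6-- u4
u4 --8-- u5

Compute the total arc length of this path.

Arc length = 2 + 2 + 4 + 6 + 8 = 22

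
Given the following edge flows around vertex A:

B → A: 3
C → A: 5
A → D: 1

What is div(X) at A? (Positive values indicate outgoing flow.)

Divergence = sum of outgoing flows = (-3) + (-5) + 1 = -7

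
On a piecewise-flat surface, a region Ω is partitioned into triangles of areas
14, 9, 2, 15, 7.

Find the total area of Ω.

14 + 9 + 2 + 15 + 7 = 47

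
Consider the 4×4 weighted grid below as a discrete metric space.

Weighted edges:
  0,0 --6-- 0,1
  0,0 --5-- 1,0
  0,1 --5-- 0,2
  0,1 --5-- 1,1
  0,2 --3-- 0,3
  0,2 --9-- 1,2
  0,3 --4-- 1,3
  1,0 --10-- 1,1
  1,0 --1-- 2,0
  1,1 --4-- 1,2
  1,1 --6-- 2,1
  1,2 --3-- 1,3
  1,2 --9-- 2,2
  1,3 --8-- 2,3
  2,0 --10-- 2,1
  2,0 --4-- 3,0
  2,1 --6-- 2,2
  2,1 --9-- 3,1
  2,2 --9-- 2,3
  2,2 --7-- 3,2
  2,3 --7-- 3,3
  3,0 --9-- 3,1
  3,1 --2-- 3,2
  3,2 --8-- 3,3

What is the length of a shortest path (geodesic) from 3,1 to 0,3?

Shortest path: 3,1 → 3,2 → 2,2 → 1,2 → 1,3 → 0,3, total weight = 25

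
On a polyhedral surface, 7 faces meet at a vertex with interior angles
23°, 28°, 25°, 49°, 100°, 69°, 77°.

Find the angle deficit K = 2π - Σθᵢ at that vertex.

Sum of angles = 371°. K = 360° - 371° = -11° = -11π/180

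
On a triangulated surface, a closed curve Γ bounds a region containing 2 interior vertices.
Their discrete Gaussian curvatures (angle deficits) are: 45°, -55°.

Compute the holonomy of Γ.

Holonomy = total enclosed curvature = 45° + (-55°) = -10°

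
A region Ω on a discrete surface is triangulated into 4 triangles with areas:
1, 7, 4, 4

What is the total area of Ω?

1 + 7 + 4 + 4 = 16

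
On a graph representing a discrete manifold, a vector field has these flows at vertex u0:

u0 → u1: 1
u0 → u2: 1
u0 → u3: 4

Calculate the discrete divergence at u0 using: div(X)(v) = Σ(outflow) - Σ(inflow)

Divergence = sum of outgoing flows = 1 + 1 + 4 = 6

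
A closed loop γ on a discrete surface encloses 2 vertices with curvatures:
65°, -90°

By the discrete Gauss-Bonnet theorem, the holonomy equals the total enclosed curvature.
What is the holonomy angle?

Holonomy = total enclosed curvature = 65° + (-90°) = -25°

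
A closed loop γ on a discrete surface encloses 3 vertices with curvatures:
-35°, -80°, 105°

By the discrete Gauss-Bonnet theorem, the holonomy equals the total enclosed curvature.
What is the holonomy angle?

Holonomy = total enclosed curvature = (-35°) + (-80°) + 105° = -10°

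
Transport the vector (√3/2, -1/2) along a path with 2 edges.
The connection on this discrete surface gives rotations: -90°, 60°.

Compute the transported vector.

Total rotation: (-90°) + 60° = -30°. Final vector: (0.5000, -0.8660)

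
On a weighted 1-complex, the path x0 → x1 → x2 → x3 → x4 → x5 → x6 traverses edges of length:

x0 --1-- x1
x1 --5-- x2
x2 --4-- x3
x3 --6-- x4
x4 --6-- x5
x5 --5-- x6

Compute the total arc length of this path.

Arc length = 1 + 5 + 4 + 6 + 6 + 5 = 27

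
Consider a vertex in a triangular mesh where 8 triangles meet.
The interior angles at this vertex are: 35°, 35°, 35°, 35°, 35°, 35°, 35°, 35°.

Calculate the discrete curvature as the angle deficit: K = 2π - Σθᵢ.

Sum of angles = 280°. K = 360° - 280° = 80°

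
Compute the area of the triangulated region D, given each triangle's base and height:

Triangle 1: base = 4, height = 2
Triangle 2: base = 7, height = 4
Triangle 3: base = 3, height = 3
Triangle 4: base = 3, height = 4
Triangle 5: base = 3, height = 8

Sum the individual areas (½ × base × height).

(1/2)×4×2 + (1/2)×7×4 + (1/2)×3×3 + (1/2)×3×4 + (1/2)×3×8 = 40.5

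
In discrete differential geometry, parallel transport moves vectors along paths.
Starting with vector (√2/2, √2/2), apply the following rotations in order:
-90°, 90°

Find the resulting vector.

Total rotation: (-90°) + 90° = 0°. Final vector: (0.7071, 0.7071)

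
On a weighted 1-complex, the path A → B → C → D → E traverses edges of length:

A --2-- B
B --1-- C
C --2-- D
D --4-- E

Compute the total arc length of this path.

Arc length = 2 + 1 + 2 + 4 = 9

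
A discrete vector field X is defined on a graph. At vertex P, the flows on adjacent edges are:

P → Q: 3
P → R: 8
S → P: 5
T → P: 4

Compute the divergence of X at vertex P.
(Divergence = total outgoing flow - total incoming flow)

Divergence = sum of outgoing flows = 3 + 8 + (-5) + (-4) = 2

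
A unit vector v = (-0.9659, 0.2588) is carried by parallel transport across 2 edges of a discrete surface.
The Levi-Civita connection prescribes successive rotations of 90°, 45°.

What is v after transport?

Total rotation: 90° + 45° = 135°. Final vector: (0.5000, -0.8660)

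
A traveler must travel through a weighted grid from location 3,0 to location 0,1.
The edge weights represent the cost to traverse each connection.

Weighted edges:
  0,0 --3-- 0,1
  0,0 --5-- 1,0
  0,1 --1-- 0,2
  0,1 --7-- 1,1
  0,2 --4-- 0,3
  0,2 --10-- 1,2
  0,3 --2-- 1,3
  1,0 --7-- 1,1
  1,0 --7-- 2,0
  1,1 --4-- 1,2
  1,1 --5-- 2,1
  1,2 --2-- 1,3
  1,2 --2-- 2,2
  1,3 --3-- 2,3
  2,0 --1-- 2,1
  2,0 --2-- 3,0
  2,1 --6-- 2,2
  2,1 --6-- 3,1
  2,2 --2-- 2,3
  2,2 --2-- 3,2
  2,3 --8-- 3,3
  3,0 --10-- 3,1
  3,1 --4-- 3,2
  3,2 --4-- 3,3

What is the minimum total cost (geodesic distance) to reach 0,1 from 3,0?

Shortest path: 3,0 → 2,0 → 2,1 → 1,1 → 0,1, total weight = 15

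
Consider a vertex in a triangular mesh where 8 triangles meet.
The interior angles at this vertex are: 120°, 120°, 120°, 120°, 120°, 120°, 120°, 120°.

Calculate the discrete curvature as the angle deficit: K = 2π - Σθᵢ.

Sum of angles = 960°. K = 360° - 960° = -600° = -10π/3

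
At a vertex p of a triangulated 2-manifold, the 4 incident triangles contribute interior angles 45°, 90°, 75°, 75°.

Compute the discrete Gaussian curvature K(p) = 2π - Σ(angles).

Sum of angles = 285°. K = 360° - 285° = 75° = 5π/12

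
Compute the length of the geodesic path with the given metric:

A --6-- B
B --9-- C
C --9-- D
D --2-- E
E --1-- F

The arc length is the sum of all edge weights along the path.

Arc length = 6 + 9 + 9 + 2 + 1 = 27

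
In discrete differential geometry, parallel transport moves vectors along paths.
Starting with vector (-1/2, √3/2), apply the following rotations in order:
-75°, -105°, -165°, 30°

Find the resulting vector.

Total rotation: (-75°) + (-105°) + (-165°) + 30° = -315° ≡ 45° (mod 360°). Final vector: (-0.9659, 0.2588)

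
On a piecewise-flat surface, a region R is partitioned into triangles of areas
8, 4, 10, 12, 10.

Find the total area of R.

8 + 4 + 10 + 12 + 10 = 44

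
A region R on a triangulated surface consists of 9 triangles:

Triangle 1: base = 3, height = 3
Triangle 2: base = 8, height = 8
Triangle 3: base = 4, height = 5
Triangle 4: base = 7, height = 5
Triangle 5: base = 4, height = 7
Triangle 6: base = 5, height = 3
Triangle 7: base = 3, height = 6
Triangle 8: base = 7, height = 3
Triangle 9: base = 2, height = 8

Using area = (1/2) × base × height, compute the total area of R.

(1/2)×3×3 + (1/2)×8×8 + (1/2)×4×5 + (1/2)×7×5 + (1/2)×4×7 + (1/2)×5×3 + (1/2)×3×6 + (1/2)×7×3 + (1/2)×2×8 = 113.0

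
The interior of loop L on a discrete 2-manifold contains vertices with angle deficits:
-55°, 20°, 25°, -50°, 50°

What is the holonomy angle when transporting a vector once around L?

Holonomy = total enclosed curvature = (-55°) + 20° + 25° + (-50°) + 50° = -10°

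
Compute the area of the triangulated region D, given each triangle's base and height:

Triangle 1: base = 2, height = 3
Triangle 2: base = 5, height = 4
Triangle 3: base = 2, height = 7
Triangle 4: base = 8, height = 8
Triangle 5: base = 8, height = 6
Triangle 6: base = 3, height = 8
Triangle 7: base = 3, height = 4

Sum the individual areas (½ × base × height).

(1/2)×2×3 + (1/2)×5×4 + (1/2)×2×7 + (1/2)×8×8 + (1/2)×8×6 + (1/2)×3×8 + (1/2)×3×4 = 94.0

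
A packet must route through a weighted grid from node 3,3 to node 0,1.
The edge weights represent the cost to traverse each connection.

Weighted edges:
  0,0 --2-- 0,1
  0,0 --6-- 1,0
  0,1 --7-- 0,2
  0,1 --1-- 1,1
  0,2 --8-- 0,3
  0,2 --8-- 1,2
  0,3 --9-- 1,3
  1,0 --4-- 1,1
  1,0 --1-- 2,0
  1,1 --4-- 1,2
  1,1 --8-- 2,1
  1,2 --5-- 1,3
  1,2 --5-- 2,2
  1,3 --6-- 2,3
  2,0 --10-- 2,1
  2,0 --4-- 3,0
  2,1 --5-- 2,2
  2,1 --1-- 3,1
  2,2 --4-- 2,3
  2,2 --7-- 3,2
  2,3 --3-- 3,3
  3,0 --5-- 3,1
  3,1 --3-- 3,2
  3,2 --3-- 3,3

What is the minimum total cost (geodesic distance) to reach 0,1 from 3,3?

Shortest path: 3,3 → 3,2 → 3,1 → 2,1 → 1,1 → 0,1, total weight = 16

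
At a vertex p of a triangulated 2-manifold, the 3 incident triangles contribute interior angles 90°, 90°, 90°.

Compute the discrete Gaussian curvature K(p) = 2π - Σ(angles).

Sum of angles = 270°. K = 360° - 270° = 90°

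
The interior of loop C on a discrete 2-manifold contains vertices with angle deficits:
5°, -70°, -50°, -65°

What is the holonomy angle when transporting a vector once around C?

Holonomy = total enclosed curvature = 5° + (-70°) + (-50°) + (-65°) = -180°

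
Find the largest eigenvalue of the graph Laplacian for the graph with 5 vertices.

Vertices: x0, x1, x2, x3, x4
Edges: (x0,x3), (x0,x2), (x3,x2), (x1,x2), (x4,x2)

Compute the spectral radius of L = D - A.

Degrees: deg(x0) = 2, deg(x1) = 1, deg(x2) = 4, deg(x3) = 2, deg(x4) = 1.
L = D − A with rows/columns ordered (x0, x1, x2, x3, x4):
  [ 2,  0, -1, -1,  0]
  [ 0,  1, -1,  0,  0]
  [-1, -1,  4, -1, -1]
  [-1,  0, -1,  2,  0]
  [ 0,  0, -1,  0,  1]
Characteristic polynomial: det(λI − L) = λ(λ − 1)²(λ − 3)(λ − 5).
Roots: λ = 0; (λ − 1) = 0 ⇒ λ = 1 (multiplicity 2); (λ − 3) = 0 ⇒ λ = 3; (λ − 5) = 0 ⇒ λ = 5.
(Check: the roots sum (with multiplicity) to 10, matching trace L = Σdeg = 2·5 = 10.)
Laplacian eigenvalues: [0.0, 1.0, 1.0, 3.0, 5.0]. Largest eigenvalue (spectral radius) = 5.0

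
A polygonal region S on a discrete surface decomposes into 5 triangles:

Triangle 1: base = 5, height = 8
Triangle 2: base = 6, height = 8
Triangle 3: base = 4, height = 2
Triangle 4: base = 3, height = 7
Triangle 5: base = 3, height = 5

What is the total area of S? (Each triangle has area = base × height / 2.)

(1/2)×5×8 + (1/2)×6×8 + (1/2)×4×2 + (1/2)×3×7 + (1/2)×3×5 = 66.0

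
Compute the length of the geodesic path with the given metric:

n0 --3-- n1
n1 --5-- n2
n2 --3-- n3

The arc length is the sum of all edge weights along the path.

Arc length = 3 + 5 + 3 = 11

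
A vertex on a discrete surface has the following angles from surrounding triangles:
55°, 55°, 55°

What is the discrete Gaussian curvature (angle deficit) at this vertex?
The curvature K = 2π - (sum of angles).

Sum of angles = 165°. K = 360° - 165° = 195°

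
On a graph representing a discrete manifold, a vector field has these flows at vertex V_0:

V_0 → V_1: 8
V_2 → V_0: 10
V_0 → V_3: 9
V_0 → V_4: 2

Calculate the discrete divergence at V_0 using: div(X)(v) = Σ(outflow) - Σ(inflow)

Divergence = sum of outgoing flows = 8 + (-10) + 9 + 2 = 9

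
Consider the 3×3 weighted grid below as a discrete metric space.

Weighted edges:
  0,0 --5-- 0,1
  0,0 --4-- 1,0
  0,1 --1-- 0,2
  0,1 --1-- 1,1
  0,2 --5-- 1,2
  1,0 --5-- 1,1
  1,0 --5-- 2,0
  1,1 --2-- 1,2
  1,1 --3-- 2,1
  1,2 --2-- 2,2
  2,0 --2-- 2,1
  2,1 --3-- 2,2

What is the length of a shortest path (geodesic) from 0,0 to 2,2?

Shortest path: 0,0 → 0,1 → 1,1 → 1,2 → 2,2, total weight = 10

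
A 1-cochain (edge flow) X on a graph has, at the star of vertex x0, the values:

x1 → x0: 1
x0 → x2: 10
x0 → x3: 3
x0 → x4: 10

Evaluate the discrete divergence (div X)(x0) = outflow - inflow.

Divergence = sum of outgoing flows = (-1) + 10 + 3 + 10 = 22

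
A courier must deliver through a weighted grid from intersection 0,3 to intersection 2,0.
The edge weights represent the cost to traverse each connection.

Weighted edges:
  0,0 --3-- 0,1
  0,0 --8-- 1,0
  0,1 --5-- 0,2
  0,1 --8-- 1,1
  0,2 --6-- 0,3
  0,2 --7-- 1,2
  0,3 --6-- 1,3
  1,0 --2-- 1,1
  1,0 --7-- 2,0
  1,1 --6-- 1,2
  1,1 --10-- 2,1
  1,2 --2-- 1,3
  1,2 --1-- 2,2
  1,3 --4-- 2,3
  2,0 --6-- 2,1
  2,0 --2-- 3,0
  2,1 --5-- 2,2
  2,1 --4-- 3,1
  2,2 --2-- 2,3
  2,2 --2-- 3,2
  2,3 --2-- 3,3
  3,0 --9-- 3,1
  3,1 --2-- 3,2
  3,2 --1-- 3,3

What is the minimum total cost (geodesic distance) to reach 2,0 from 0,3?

Shortest path: 0,3 → 1,3 → 1,2 → 2,2 → 2,1 → 2,0, total weight = 20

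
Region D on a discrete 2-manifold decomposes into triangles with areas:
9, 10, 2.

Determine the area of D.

9 + 10 + 2 = 21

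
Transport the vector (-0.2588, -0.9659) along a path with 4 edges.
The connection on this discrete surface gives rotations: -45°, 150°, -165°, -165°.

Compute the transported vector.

Total rotation: (-45°) + 150° + (-165°) + (-165°) = -225° ≡ 135° (mod 360°). Final vector: (0.8660, 0.5000)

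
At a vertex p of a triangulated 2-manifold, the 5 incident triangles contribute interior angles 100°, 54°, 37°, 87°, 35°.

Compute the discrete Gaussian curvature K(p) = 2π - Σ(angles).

Sum of angles = 313°. K = 360° - 313° = 47° = 47π/180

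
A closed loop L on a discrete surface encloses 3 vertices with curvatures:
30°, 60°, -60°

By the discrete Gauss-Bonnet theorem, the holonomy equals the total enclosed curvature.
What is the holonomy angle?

Holonomy = total enclosed curvature = 30° + 60° + (-60°) = 30°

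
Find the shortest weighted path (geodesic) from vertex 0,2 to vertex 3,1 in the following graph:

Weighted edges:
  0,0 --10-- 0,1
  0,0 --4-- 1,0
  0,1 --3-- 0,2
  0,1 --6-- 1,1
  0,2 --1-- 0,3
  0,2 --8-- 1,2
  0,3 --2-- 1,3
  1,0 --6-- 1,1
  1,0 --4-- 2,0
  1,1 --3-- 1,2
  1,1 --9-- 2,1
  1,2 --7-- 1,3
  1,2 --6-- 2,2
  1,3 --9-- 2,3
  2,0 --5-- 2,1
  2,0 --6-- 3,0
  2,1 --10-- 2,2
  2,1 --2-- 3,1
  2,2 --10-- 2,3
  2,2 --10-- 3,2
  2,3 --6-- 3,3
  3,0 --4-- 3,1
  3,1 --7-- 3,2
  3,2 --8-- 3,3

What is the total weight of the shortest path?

Shortest path: 0,2 → 0,1 → 1,1 → 2,1 → 3,1, total weight = 20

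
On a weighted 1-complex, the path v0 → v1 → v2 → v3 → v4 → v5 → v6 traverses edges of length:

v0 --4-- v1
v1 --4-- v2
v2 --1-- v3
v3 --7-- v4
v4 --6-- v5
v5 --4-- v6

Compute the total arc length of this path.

Arc length = 4 + 4 + 1 + 7 + 6 + 4 = 26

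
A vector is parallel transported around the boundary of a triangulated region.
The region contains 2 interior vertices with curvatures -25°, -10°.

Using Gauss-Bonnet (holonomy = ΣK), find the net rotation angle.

Holonomy = total enclosed curvature = (-25°) + (-10°) = -35°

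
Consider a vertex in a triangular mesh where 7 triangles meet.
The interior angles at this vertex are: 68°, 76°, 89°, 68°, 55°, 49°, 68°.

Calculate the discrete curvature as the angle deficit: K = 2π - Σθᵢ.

Sum of angles = 473°. K = 360° - 473° = -113° = -113π/180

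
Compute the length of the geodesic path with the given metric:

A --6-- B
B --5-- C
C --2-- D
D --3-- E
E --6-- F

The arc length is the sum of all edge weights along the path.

Arc length = 6 + 5 + 2 + 3 + 6 = 22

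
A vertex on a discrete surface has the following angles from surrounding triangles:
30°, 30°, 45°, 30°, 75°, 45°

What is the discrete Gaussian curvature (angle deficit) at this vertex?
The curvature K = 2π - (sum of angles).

Sum of angles = 255°. K = 360° - 255° = 105°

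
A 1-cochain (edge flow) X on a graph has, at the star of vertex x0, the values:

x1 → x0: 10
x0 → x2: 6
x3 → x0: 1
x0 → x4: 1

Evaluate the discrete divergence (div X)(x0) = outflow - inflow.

Divergence = sum of outgoing flows = (-10) + 6 + (-1) + 1 = -4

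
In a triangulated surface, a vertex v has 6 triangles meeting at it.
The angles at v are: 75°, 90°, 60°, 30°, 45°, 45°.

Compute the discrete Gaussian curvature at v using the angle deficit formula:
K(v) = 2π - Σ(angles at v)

Sum of angles = 345°. K = 360° - 345° = 15° = π/12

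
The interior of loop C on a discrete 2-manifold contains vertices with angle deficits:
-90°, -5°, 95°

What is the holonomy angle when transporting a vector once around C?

Holonomy = total enclosed curvature = (-90°) + (-5°) + 95° = 0°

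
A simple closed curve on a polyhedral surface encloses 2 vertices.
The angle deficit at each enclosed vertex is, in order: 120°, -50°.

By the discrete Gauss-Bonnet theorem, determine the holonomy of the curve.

Holonomy = total enclosed curvature = 120° + (-50°) = 70°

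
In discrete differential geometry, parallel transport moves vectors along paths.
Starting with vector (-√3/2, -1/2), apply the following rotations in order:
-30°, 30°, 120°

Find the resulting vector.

Total rotation: (-30°) + 30° + 120° = 120°. Final vector: (0.8660, -0.5000)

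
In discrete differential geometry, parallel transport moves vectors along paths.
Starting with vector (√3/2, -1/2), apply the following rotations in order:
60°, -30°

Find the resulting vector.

Total rotation: 60° + (-30°) = 30°. Final vector: (1, 0)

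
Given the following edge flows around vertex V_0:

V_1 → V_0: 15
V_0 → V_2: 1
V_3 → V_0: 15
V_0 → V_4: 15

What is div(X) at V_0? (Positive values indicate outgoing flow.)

Divergence = sum of outgoing flows = (-15) + 1 + (-15) + 15 = -14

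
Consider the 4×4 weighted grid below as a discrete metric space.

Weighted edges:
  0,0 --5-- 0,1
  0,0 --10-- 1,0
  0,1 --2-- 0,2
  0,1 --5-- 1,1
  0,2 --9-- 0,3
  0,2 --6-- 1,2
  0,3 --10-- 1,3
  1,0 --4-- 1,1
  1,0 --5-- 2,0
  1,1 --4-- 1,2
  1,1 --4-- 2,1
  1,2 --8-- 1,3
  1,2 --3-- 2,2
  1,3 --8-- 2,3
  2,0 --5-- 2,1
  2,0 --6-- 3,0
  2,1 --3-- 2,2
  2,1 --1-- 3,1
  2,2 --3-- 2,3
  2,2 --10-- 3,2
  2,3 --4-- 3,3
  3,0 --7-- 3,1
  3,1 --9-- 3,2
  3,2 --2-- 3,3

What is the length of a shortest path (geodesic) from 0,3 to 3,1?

Shortest path: 0,3 → 0,2 → 0,1 → 1,1 → 2,1 → 3,1, total weight = 21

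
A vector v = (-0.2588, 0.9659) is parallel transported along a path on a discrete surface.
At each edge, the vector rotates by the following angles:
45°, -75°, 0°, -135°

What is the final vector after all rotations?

Total rotation: 45° + (-75°) + 0° + (-135°) = -165°. Final vector: (0.5000, -0.8660)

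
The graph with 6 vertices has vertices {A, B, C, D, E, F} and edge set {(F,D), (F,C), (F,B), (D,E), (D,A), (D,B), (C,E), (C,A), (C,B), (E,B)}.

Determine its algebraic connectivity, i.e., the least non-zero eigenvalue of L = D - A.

Degrees: deg(A) = 2, deg(B) = 4, deg(C) = 4, deg(D) = 4, deg(E) = 3, deg(F) = 3.
L = D − A with rows/columns ordered (A, B, C, D, E, F):
  [ 2,  0, -1, -1,  0,  0]
  [ 0,  4, -1, -1, -1, -1]
  [-1, -1,  4,  0, -1, -1]
  [-1, -1,  0,  4, -1, -1]
  [ 0, -1, -1, -1,  3,  0]
  [ 0, -1, -1, -1,  0,  3]
Characteristic polynomial: det(λI − L) = λ(λ − 2)(λ − 3)(λ − 4)(λ − 5)(λ − 6).
Roots: λ = 0; (λ − 2) = 0 ⇒ λ = 2; (λ − 3) = 0 ⇒ λ = 3; (λ − 4) = 0 ⇒ λ = 4; (λ − 5) = 0 ⇒ λ = 5; (λ − 6) = 0 ⇒ λ = 6.
(Check: the roots sum (with multiplicity) to 20, matching trace L = Σdeg = 2·10 = 20.)
Laplacian eigenvalues: [0.0, 2.0, 3.0, 4.0, 5.0, 6.0]. Algebraic connectivity (smallest non-zero eigenvalue) = 2.0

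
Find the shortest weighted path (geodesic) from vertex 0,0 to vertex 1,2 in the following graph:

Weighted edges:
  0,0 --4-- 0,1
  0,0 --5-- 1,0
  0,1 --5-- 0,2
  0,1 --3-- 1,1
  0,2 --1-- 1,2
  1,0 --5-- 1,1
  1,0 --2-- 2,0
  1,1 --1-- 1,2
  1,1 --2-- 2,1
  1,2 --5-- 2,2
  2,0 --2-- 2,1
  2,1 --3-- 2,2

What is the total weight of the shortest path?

Shortest path: 0,0 → 0,1 → 1,1 → 1,2, total weight = 8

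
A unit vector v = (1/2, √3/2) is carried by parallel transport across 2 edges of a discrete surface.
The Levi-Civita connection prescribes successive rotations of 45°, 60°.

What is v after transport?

Total rotation: 45° + 60° = 105°. Final vector: (-0.9659, 0.2588)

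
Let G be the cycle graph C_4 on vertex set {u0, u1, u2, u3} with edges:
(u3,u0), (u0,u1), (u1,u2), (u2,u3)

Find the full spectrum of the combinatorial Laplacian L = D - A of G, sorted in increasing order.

The cycle graph C_n has Laplacian eigenvalues λ_k = 2 − 2cos(2πk/n), k = 0, 1, …, n−1. Here n = 4:
k=0: 2 − 2cos(0) = 0.0; k=1: 2 − 2cos(π/2) = 2.0; k=2: 2 − 2cos(π) = 4.0; k=3: 2 − 2cos(3π/2) = 2.0.
Laplacian eigenvalues (increasing order): [0.0, 2.0, 2.0, 4.0]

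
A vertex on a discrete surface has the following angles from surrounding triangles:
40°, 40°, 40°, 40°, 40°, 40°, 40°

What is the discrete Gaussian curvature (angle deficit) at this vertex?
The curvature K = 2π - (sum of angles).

Sum of angles = 280°. K = 360° - 280° = 80°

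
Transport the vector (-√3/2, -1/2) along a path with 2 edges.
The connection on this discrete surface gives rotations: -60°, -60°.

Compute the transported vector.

Total rotation: (-60°) + (-60°) = -120°. Final vector: (0, 1)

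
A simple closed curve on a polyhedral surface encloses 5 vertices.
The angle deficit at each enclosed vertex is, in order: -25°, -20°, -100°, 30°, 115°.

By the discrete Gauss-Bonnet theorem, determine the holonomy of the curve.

Holonomy = total enclosed curvature = (-25°) + (-20°) + (-100°) + 30° + 115° = 0°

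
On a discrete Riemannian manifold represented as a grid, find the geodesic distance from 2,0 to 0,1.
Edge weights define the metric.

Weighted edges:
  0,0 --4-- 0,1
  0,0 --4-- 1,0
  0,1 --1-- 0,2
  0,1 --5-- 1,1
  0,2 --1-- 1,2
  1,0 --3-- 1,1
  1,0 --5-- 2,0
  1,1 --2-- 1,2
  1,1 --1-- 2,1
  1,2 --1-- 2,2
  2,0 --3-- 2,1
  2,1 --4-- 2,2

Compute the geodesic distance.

Shortest path: 2,0 → 2,1 → 1,1 → 1,2 → 0,2 → 0,1, total weight = 8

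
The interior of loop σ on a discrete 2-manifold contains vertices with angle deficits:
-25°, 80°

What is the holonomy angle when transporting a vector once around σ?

Holonomy = total enclosed curvature = (-25°) + 80° = 55°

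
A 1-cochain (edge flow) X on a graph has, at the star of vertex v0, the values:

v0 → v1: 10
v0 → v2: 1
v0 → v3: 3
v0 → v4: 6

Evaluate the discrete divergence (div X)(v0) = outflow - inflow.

Divergence = sum of outgoing flows = 10 + 1 + 3 + 6 = 20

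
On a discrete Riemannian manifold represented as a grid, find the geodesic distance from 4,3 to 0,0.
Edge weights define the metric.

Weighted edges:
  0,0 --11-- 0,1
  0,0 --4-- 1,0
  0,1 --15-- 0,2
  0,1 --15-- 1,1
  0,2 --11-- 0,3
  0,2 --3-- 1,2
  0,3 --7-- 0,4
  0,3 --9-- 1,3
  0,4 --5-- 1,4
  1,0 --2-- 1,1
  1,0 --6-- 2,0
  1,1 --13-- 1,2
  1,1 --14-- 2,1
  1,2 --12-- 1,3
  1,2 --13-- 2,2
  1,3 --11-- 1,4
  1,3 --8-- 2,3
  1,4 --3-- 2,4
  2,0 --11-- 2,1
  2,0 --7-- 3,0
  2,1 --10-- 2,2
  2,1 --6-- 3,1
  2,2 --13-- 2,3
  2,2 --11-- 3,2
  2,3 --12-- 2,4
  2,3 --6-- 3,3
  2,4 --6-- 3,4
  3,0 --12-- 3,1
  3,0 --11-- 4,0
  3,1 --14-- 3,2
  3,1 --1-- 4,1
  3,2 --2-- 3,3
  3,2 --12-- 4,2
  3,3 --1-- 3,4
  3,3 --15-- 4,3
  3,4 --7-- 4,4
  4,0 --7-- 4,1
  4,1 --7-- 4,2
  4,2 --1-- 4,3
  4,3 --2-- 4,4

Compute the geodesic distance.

Shortest path: 4,3 → 4,2 → 4,1 → 3,1 → 2,1 → 1,1 → 1,0 → 0,0, total weight = 35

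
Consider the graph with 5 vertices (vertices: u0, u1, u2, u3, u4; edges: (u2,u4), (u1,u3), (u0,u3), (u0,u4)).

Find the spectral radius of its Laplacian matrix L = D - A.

Degrees: deg(u0) = 2, deg(u1) = 1, deg(u2) = 1, deg(u3) = 2, deg(u4) = 2.
L = D − A with rows/columns ordered (u0, u1, u2, u3, u4):
  [ 2,  0,  0, -1, -1]
  [ 0,  1,  0, -1,  0]
  [ 0,  0,  1,  0, -1]
  [-1, -1,  0,  2,  0]
  [-1,  0, -1,  0,  2]
Characteristic polynomial: det(λI − L) = λ(λ² − 3λ + 1)(λ² − 5λ + 5).
Roots: λ = 0; (λ² − 3λ + 1) = 0 ⇒ λ = (3 ± √5)/2 ≈ 0.382, 2.618; (λ² − 5λ + 5) = 0 ⇒ λ = (5 ± √5)/2 ≈ 1.382, 3.618.
(Check: the roots sum (with multiplicity) to 8, matching trace L = Σdeg = 2·4 = 8.)
Laplacian eigenvalues: [0.0, 0.382, 1.382, 2.618, 3.618]. Largest eigenvalue (spectral radius) = 3.618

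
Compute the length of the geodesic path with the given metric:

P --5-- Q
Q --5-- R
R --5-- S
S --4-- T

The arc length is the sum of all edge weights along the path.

Arc length = 5 + 5 + 5 + 4 = 19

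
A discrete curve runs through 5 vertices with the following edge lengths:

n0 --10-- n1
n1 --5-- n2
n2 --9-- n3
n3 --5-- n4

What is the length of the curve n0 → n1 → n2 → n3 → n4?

Arc length = 10 + 5 + 9 + 5 = 29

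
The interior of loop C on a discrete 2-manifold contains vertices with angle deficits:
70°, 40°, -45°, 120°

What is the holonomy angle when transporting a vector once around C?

Holonomy = total enclosed curvature = 70° + 40° + (-45°) + 120° = 185°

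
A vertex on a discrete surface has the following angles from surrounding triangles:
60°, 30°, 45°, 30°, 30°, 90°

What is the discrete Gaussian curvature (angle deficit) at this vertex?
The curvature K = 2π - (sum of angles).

Sum of angles = 285°. K = 360° - 285° = 75° = 5π/12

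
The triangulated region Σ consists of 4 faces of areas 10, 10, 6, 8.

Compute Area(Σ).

10 + 10 + 6 + 8 = 34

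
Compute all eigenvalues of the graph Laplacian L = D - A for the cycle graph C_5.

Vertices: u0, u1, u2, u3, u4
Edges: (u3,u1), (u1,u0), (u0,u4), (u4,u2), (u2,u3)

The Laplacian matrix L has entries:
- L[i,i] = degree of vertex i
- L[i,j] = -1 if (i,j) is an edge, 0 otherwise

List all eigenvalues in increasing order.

The cycle graph C_n has Laplacian eigenvalues λ_k = 2 − 2cos(2πk/n), k = 0, 1, …, n−1. Here n = 5:
k=0: 2 − 2cos(0) = 0.0; k=1: 2 − 2cos(2π/5) = 1.382; k=2: 2 − 2cos(4π/5) = 3.618; k=3: 2 − 2cos(6π/5) = 3.618; k=4: 2 − 2cos(8π/5) = 1.382.
Laplacian eigenvalues (increasing order): [0.0, 1.382, 1.382, 3.618, 3.618]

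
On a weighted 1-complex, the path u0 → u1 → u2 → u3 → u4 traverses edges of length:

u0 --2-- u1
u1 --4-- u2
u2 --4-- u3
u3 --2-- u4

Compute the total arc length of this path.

Arc length = 2 + 4 + 4 + 2 = 12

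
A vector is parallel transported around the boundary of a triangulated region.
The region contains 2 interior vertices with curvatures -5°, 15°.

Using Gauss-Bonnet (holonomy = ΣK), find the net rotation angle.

Holonomy = total enclosed curvature = (-5°) + 15° = 10°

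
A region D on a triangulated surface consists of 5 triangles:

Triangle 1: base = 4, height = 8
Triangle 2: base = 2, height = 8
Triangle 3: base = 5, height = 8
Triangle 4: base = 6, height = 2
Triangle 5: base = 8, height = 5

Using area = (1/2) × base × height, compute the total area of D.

(1/2)×4×8 + (1/2)×2×8 + (1/2)×5×8 + (1/2)×6×2 + (1/2)×8×5 = 70.0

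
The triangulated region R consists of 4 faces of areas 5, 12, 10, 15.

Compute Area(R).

5 + 12 + 10 + 15 = 42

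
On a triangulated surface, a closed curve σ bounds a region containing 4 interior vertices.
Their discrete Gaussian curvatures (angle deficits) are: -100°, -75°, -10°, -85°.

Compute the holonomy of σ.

Holonomy = total enclosed curvature = (-100°) + (-75°) + (-10°) + (-85°) = -270°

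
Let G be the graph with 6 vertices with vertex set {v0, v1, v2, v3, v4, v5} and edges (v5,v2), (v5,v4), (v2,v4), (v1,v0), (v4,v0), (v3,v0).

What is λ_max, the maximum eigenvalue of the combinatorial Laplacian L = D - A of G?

Degrees: deg(v0) = 3, deg(v1) = 1, deg(v2) = 2, deg(v3) = 1, deg(v4) = 3, deg(v5) = 2.
L = D − A with rows/columns ordered (v0, v1, v2, v3, v4, v5):
  [ 3, -1,  0, -1, -1,  0]
  [-1,  1,  0,  0,  0,  0]
  [ 0,  0,  2,  0, -1, -1]
  [-1,  0,  0,  1,  0,  0]
  [-1,  0, -1,  0,  3, -1]
  [ 0,  0, -1,  0, -1,  2]
Characteristic polynomial: det(λI − L) = λ(λ² − 5λ + 2)(λ − 1)(λ − 3)².
Roots: λ = 0; (λ² − 5λ + 2) = 0 ⇒ λ = (5 ± √17)/2 ≈ 0.4384, 4.5616; (λ − 1) = 0 ⇒ λ = 1; (λ − 3) = 0 ⇒ λ = 3 (multiplicity 2).
(Check: the roots sum (with multiplicity) to 12, matching trace L = Σdeg = 2·6 = 12.)
Laplacian eigenvalues: [0.0, 0.4384, 1.0, 3.0, 3.0, 4.5616]. Largest eigenvalue (spectral radius) = 4.5616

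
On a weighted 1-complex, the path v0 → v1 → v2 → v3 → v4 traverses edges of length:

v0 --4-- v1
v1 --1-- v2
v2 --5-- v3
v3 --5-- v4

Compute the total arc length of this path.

Arc length = 4 + 1 + 5 + 5 = 15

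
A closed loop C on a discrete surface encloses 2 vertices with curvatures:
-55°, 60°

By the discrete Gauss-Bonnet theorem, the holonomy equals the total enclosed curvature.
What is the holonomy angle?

Holonomy = total enclosed curvature = (-55°) + 60° = 5°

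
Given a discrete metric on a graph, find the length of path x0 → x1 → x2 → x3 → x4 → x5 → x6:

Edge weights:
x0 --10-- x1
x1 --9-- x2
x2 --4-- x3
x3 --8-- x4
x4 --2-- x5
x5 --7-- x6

Arc length = 10 + 9 + 4 + 8 + 2 + 7 = 40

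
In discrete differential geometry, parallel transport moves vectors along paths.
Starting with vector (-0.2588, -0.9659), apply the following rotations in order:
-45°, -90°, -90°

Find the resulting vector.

Total rotation: (-45°) + (-90°) + (-90°) = -225° ≡ 135° (mod 360°). Final vector: (0.8660, 0.5000)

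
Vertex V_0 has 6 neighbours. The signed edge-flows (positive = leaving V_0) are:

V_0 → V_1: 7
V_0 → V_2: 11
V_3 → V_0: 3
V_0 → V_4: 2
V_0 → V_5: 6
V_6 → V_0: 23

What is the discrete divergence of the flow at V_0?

Divergence = sum of outgoing flows = 7 + 11 + (-3) + 2 + 6 + (-23) = 0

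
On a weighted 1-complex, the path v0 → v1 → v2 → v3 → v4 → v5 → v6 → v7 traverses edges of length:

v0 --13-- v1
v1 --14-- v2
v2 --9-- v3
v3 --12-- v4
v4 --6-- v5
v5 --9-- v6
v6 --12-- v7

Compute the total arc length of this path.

Arc length = 13 + 14 + 9 + 12 + 6 + 9 + 12 = 75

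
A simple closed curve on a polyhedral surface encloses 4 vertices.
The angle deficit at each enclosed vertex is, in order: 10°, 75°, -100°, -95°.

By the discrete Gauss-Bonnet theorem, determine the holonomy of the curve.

Holonomy = total enclosed curvature = 10° + 75° + (-100°) + (-95°) = -110°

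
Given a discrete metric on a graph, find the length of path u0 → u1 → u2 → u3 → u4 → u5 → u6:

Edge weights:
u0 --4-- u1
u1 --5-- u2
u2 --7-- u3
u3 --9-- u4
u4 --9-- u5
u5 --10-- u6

Arc length = 4 + 5 + 7 + 9 + 9 + 10 = 44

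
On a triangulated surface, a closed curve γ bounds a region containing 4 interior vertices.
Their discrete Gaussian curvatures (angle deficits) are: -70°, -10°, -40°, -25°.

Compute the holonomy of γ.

Holonomy = total enclosed curvature = (-70°) + (-10°) + (-40°) + (-25°) = -145°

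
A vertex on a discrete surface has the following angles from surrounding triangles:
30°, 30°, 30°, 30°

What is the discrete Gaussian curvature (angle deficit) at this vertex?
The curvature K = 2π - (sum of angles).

Sum of angles = 120°. K = 360° - 120° = 240°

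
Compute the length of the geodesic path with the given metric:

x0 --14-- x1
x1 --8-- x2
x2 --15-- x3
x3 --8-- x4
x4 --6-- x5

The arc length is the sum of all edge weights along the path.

Arc length = 14 + 8 + 15 + 8 + 6 = 51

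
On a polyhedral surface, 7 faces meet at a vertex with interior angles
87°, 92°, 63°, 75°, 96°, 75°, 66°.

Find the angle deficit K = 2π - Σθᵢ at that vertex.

Sum of angles = 554°. K = 360° - 554° = -194° = -97π/90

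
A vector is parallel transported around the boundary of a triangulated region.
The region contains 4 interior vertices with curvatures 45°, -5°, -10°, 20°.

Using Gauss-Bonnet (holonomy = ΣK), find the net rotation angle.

Holonomy = total enclosed curvature = 45° + (-5°) + (-10°) + 20° = 50°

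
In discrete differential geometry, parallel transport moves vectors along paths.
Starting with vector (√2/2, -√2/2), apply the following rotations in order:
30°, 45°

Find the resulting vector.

Total rotation: 30° + 45° = 75°. Final vector: (0.8660, 0.5000)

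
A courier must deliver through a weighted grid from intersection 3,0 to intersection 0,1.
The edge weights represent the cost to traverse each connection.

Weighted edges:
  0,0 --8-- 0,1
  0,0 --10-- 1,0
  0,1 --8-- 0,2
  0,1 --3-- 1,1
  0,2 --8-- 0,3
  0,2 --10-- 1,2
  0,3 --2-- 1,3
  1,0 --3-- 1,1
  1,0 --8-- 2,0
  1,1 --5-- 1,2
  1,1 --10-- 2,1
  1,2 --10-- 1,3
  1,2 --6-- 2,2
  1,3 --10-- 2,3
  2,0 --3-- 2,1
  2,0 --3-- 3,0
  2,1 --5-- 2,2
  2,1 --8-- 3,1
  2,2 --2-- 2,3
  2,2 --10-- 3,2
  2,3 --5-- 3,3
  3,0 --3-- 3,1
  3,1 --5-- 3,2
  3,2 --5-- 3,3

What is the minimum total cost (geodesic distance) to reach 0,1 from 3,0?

Shortest path: 3,0 → 2,0 → 1,0 → 1,1 → 0,1, total weight = 17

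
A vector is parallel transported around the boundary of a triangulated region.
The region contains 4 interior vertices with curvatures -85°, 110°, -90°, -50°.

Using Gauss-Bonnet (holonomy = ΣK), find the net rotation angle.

Holonomy = total enclosed curvature = (-85°) + 110° + (-90°) + (-50°) = -115°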